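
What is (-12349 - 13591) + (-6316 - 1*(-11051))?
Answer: -21205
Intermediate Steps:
(-12349 - 13591) + (-6316 - 1*(-11051)) = -25940 + (-6316 + 11051) = -25940 + 4735 = -21205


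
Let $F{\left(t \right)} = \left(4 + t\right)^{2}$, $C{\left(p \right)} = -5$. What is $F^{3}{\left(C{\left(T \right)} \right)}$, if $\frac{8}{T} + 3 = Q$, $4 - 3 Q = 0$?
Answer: $1$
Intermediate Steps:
$Q = \frac{4}{3}$ ($Q = \frac{4}{3} - 0 = \frac{4}{3} + 0 = \frac{4}{3} \approx 1.3333$)
$T = - \frac{24}{5}$ ($T = \frac{8}{-3 + \frac{4}{3}} = \frac{8}{- \frac{5}{3}} = 8 \left(- \frac{3}{5}\right) = - \frac{24}{5} \approx -4.8$)
$F^{3}{\left(C{\left(T \right)} \right)} = \left(\left(4 - 5\right)^{2}\right)^{3} = \left(\left(-1\right)^{2}\right)^{3} = 1^{3} = 1$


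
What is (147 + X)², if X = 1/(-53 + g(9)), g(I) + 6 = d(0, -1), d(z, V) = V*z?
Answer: 75203584/3481 ≈ 21604.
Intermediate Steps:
g(I) = -6 (g(I) = -6 - 1*0 = -6 + 0 = -6)
X = -1/59 (X = 1/(-53 - 6) = 1/(-59) = -1/59 ≈ -0.016949)
(147 + X)² = (147 - 1/59)² = (8672/59)² = 75203584/3481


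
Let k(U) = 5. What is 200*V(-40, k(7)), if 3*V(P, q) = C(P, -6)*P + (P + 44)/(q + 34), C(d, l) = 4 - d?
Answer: -13727200/117 ≈ -1.1733e+5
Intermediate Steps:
V(P, q) = P*(4 - P)/3 + (44 + P)/(3*(34 + q)) (V(P, q) = ((4 - P)*P + (P + 44)/(q + 34))/3 = (P*(4 - P) + (44 + P)/(34 + q))/3 = P*(4 - P)/3 + (44 + P)/(3*(34 + q)))
200*V(-40, k(7)) = 200*((44 - 40 - 34*(-40)*(-4 - 40) - 1*(-40)*5*(-4 - 40))/(3*(34 + 5))) = 200*((1/3)*(44 - 40 - 34*(-40)*(-44) - 1*(-40)*5*(-44))/39) = 200*((1/3)*(1/39)*(44 - 40 - 59840 - 8800)) = 200*((1/3)*(1/39)*(-68636)) = 200*(-68636/117) = -13727200/117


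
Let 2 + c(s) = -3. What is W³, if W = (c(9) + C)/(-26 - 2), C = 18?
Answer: -2197/21952 ≈ -0.10008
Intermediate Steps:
c(s) = -5 (c(s) = -2 - 3 = -5)
W = -13/28 (W = (-5 + 18)/(-26 - 2) = 13/(-28) = 13*(-1/28) = -13/28 ≈ -0.46429)
W³ = (-13/28)³ = -2197/21952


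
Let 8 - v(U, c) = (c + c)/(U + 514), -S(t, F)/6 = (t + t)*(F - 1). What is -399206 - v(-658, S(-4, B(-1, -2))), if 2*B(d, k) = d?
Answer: -399213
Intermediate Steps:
B(d, k) = d/2
S(t, F) = -12*t*(-1 + F) (S(t, F) = -6*(t + t)*(F - 1) = -6*2*t*(-1 + F) = -12*t*(-1 + F))
v(U, c) = 8 - 2*c/(514 + U) (v(U, c) = 8 - (c + c)/(U + 514) = 8 - 2*c/(514 + U))
-399206 - v(-658, S(-4, B(-1, -2))) = -399206 - 2*(2056 - 12*(-4)*(1 - (-1)/2) + 4*(-658))/(514 - 658) = -399206 - 2*(2056 - 12*(-4)*(1 - 1*(-1/2)) - 2632)/(-144) = -399206 - 2*(-1)*(2056 - 12*(-4)*(1 + 1/2) - 2632)/144 = -399206 - 2*(-1)*(2056 - 12*(-4)*3/2 - 2632)/144 = -399206 - 2*(-1)*(2056 - 1*(-72) - 2632)/144 = -399206 - 2*(-1)*(2056 + 72 - 2632)/144 = -399206 - 2*(-1)*(-504)/144 = -399206 - 1*7 = -399206 - 7 = -399213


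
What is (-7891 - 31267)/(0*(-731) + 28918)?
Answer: -19579/14459 ≈ -1.3541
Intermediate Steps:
(-7891 - 31267)/(0*(-731) + 28918) = -39158/(0 + 28918) = -39158/28918 = -39158*1/28918 = -19579/14459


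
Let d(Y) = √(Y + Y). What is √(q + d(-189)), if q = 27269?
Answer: √(27269 + 3*I*√42) ≈ 165.13 + 0.0589*I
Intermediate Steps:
d(Y) = √2*√Y (d(Y) = √(2*Y) = √2*√Y)
√(q + d(-189)) = √(27269 + √2*√(-189)) = √(27269 + √2*(3*I*√21)) = √(27269 + 3*I*√42)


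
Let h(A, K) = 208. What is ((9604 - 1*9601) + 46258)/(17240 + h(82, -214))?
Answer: 46261/17448 ≈ 2.6514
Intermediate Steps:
((9604 - 1*9601) + 46258)/(17240 + h(82, -214)) = ((9604 - 1*9601) + 46258)/(17240 + 208) = ((9604 - 9601) + 46258)/17448 = (3 + 46258)*(1/17448) = 46261*(1/17448) = 46261/17448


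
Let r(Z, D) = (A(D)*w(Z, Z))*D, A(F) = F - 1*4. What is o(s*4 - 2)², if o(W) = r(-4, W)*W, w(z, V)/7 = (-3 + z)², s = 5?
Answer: 2420662999104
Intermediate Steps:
A(F) = -4 + F (A(F) = F - 4 = -4 + F)
w(z, V) = 7*(-3 + z)²
r(Z, D) = 7*D*(-3 + Z)²*(-4 + D) (r(Z, D) = ((-4 + D)*(7*(-3 + Z)²))*D = (7*(-3 + Z)²*(-4 + D))*D = 7*D*(-3 + Z)²*(-4 + D))
o(W) = 343*W²*(-4 + W) (o(W) = (7*W*(-3 - 4)²*(-4 + W))*W = (7*W*(-7)²*(-4 + W))*W = (7*W*49*(-4 + W))*W = (343*W*(-4 + W))*W = 343*W²*(-4 + W))
o(s*4 - 2)² = (343*(5*4 - 2)²*(-4 + (5*4 - 2)))² = (343*(20 - 2)²*(-4 + (20 - 2)))² = (343*18²*(-4 + 18))² = (343*324*14)² = 1555848² = 2420662999104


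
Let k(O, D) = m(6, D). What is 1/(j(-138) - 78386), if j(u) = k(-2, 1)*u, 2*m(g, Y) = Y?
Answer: -1/78455 ≈ -1.2746e-5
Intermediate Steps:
m(g, Y) = Y/2
k(O, D) = D/2
j(u) = u/2 (j(u) = ((½)*1)*u = u/2)
1/(j(-138) - 78386) = 1/((½)*(-138) - 78386) = 1/(-69 - 78386) = 1/(-78455) = -1/78455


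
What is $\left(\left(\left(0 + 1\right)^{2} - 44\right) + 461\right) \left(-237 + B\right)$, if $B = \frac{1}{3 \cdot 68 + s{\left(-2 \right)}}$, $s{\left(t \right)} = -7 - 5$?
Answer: $- \frac{9510127}{96} \approx -99064.0$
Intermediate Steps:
$s{\left(t \right)} = -12$
$B = \frac{1}{192}$ ($B = \frac{1}{3 \cdot 68 - 12} = \frac{1}{204 - 12} = \frac{1}{192} \approx 0.0052083$)
$\left(\left(\left(0 + 1\right)^{2} - 44\right) + 461\right) \left(-237 + B\right) = \left(\left(\left(0 + 1\right)^{2} - 44\right) + 461\right) \left(-237 + \frac{1}{192}\right) = \left(\left(1^{2} - 44\right) + 461\right) \left(- \frac{45503}{192}\right) = \left(\left(1 - 44\right) + 461\right) \left(- \frac{45503}{192}\right) = \left(-43 + 461\right) \left(- \frac{45503}{192}\right) = 418 \left(- \frac{45503}{192}\right) = - \frac{9510127}{96}$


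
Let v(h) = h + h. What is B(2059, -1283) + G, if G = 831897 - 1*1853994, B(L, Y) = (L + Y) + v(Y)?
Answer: -1023887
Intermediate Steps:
v(h) = 2*h
B(L, Y) = L + 3*Y (B(L, Y) = (L + Y) + 2*Y = L + 3*Y)
G = -1022097 (G = 831897 - 1853994 = -1022097)
B(2059, -1283) + G = (2059 + 3*(-1283)) - 1022097 = (2059 - 3849) - 1022097 = -1790 - 1022097 = -1023887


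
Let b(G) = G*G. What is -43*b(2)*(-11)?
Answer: 1892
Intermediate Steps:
b(G) = G²
-43*b(2)*(-11) = -43*2²*(-11) = -43*4*(-11) = -172*(-11) = 1892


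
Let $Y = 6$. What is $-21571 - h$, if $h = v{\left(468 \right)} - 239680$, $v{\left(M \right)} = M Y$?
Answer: $215301$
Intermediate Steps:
$v{\left(M \right)} = 6 M$ ($v{\left(M \right)} = M 6 = 6 M$)
$h = -236872$ ($h = 6 \cdot 468 - 239680 = 2808 - 239680 = -236872$)
$-21571 - h = -21571 - -236872 = -21571 + 236872 = 215301$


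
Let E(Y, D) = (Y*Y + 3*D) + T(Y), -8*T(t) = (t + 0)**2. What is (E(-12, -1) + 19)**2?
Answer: 20164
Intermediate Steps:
T(t) = -t**2/8 (T(t) = -(t + 0)**2/8 = -t**2/8)
E(Y, D) = 3*D + 7*Y**2/8 (E(Y, D) = (Y*Y + 3*D) - Y**2/8 = (Y**2 + 3*D) - Y**2/8 = 3*D + 7*Y**2/8)
(E(-12, -1) + 19)**2 = ((3*(-1) + (7/8)*(-12)**2) + 19)**2 = ((-3 + (7/8)*144) + 19)**2 = ((-3 + 126) + 19)**2 = (123 + 19)**2 = 142**2 = 20164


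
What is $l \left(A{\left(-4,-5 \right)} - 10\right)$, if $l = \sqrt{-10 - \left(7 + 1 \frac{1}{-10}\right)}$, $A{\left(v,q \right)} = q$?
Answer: $- \frac{39 i \sqrt{10}}{2} \approx - 61.664 i$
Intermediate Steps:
$l = \frac{13 i \sqrt{10}}{10}$ ($l = \sqrt{-10 - \left(7 + 1 \left(- \frac{1}{10}\right)\right)} = \sqrt{-10 - \frac{69}{10}} = \sqrt{- \frac{169}{10}} = \frac{13 i \sqrt{10}}{10} \approx 4.111 i$)
$l \left(A{\left(-4,-5 \right)} - 10\right) = \frac{13 i \sqrt{10}}{10} \left(-5 - 10\right) = \frac{13 i \sqrt{10}}{10} \left(-15\right) = - \frac{39 i \sqrt{10}}{2}$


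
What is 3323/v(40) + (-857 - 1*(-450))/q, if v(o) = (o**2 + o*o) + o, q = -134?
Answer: 881981/217080 ≈ 4.0629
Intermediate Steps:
v(o) = o + 2*o**2 (v(o) = (o**2 + o**2) + o = 2*o**2 + o = o + 2*o**2)
3323/v(40) + (-857 - 1*(-450))/q = 3323/((40*(1 + 2*40))) + (-857 - 1*(-450))/(-134) = 3323/((40*(1 + 80))) + (-857 + 450)*(-1/134) = 3323/((40*81)) - 407*(-1/134) = 3323/3240 + 407/134 = 881981/217080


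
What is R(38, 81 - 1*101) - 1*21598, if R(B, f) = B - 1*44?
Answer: -21604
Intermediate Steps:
R(B, f) = -44 + B (R(B, f) = B - 44 = -44 + B)
R(38, 81 - 1*101) - 1*21598 = (-44 + 38) - 1*21598 = -6 - 21598 = -21604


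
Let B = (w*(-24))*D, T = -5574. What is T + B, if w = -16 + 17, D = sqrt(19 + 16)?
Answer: -5574 - 24*sqrt(35) ≈ -5716.0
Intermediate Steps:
D = sqrt(35) ≈ 5.9161
w = 1
B = -24*sqrt(35) (B = (1*(-24))*sqrt(35) = -24*sqrt(35) ≈ -141.99)
T + B = -5574 - 24*sqrt(35)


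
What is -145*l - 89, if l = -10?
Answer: 1361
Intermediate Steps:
-145*l - 89 = -145*(-10) - 89 = 1450 - 89 = 1361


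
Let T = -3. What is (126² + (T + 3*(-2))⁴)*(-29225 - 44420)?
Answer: -1652372865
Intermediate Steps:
(126² + (T + 3*(-2))⁴)*(-29225 - 44420) = (126² + (-3 + 3*(-2))⁴)*(-29225 - 44420) = (15876 + (-3 - 6)⁴)*(-73645) = (15876 + (-9)⁴)*(-73645) = (15876 + 6561)*(-73645) = 22437*(-73645) = -1652372865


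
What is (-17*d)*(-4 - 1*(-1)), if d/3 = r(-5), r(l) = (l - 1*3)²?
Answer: 9792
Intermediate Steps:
r(l) = (-3 + l)² (r(l) = (l - 3)² = (-3 + l)²)
d = 192 (d = 3*(-3 - 5)² = 3*(-8)² = 3*64 = 192)
(-17*d)*(-4 - 1*(-1)) = (-17*192)*(-4 - 1*(-1)) = -3264*(-4 + 1) = -3264*(-3) = 9792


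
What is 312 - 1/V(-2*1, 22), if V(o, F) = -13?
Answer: 4057/13 ≈ 312.08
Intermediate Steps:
312 - 1/V(-2*1, 22) = 312 - 1/(-13) = 312 - 1*(-1/13) = 312 + 1/13 = 4057/13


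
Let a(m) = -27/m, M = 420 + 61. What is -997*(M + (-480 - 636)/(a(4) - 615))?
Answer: -399036289/829 ≈ -4.8135e+5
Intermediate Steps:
M = 481
-997*(M + (-480 - 636)/(a(4) - 615)) = -997*(481 + (-480 - 636)/(-27/4 - 615)) = -997*(481 - 1116/(-27*¼ - 615)) = -997*(481 - 1116/(-27/4 - 615)) = -997*(481 - 1116/(-2487/4)) = -997*(481 - 1116*(-4/2487)) = -997*(481 + 1488/829) = -997*400237/829 = -399036289/829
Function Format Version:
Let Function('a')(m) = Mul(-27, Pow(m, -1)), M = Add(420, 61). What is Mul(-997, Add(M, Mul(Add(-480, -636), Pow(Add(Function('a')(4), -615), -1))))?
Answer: Rational(-399036289, 829) ≈ -4.8135e+5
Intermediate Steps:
M = 481
Mul(-997, Add(M, Mul(Add(-480, -636), Pow(Add(Function('a')(4), -615), -1)))) = Mul(-997, Add(481, Mul(Add(-480, -636), Pow(Add(Mul(-27, Pow(4, -1)), -615), -1)))) = Mul(-997, Add(481, Mul(-1116, Pow(Add(Mul(-27, Rational(1, 4)), -615), -1)))) = Mul(-997, Add(481, Mul(-1116, Pow(Add(Rational(-27, 4), -615), -1)))) = Mul(-997, Add(481, Mul(-1116, Pow(Rational(-2487, 4), -1)))) = Mul(-997, Add(481, Mul(-1116, Rational(-4, 2487)))) = Mul(-997, Add(481, Rational(1488, 829))) = Mul(-997, Rational(400237, 829)) = Rational(-399036289, 829)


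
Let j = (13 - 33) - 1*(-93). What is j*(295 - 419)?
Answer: -9052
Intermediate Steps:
j = 73 (j = -20 + 93 = 73)
j*(295 - 419) = 73*(295 - 419) = 73*(-124) = -9052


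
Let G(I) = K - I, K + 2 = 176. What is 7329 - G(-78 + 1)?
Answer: 7078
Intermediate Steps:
K = 174 (K = -2 + 176 = 174)
G(I) = 174 - I
7329 - G(-78 + 1) = 7329 - (174 - (-78 + 1)) = 7329 - (174 - 1*(-77)) = 7329 - (174 + 77) = 7329 - 1*251 = 7329 - 251 = 7078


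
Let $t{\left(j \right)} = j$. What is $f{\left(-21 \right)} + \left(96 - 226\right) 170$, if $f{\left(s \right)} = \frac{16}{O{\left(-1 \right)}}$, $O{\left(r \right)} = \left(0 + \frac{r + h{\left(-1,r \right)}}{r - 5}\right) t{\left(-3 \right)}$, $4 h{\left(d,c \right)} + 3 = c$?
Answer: $-22116$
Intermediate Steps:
$h{\left(d,c \right)} = - \frac{3}{4} + \frac{c}{4}$
$O{\left(r \right)} = - \frac{3 \left(- \frac{3}{4} + \frac{5 r}{4}\right)}{-5 + r}$ ($O{\left(r \right)} = \left(0 + \frac{r + \left(- \frac{3}{4} + \frac{r}{4}\right)}{r - 5}\right) \left(-3\right) = \left(0 + \frac{- \frac{3}{4} + \frac{5 r}{4}}{-5 + r}\right) \left(-3\right) = \frac{- \frac{3}{4} + \frac{5 r}{4}}{-5 + r} \left(-3\right) = - \frac{3 \left(- \frac{3}{4} + \frac{5 r}{4}\right)}{-5 + r}$)
$f{\left(s \right)} = -16$ ($f{\left(s \right)} = \frac{16}{\frac{3}{4} \frac{1}{-5 - 1} \left(3 - -5\right)} = \frac{16}{\frac{3}{4} \frac{1}{-6} \left(3 + 5\right)} = \frac{16}{\frac{3}{4} \left(- \frac{1}{6}\right) 8} = \frac{16}{-1} = 16 \left(-1\right) = -16$)
$f{\left(-21 \right)} + \left(96 - 226\right) 170 = -16 + \left(96 - 226\right) 170 = -16 - 22100 = -22116$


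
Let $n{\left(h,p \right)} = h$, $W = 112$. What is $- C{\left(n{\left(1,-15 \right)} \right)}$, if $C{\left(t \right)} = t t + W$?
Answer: $-113$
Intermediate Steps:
$C{\left(t \right)} = 112 + t^{2}$ ($C{\left(t \right)} = t t + 112 = t^{2} + 112 = 112 + t^{2}$)
$- C{\left(n{\left(1,-15 \right)} \right)} = - (112 + 1^{2}) = - (112 + 1) = \left(-1\right) 113 = -113$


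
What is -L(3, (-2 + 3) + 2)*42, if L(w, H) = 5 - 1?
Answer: -168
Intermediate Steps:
L(w, H) = 4
-L(3, (-2 + 3) + 2)*42 = -1*4*42 = -4*42 = -168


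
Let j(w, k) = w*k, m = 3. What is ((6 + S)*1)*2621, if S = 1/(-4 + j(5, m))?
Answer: 175607/11 ≈ 15964.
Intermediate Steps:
j(w, k) = k*w
S = 1/11 (S = 1/(-4 + 3*5) = 1/(-4 + 15) = 1/11 ≈ 0.090909)
((6 + S)*1)*2621 = ((6 + 1/11)*1)*2621 = ((67/11)*1)*2621 = (67/11)*2621 = 175607/11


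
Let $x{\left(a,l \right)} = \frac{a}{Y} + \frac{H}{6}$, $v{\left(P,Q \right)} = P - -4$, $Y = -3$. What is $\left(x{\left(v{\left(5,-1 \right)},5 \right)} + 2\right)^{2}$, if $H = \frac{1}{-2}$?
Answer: $\frac{169}{144} \approx 1.1736$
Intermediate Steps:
$v{\left(P,Q \right)} = 4 + P$ ($v{\left(P,Q \right)} = P + 4 = 4 + P$)
$H = - \frac{1}{2} \approx -0.5$
$x{\left(a,l \right)} = - \frac{1}{12} - \frac{a}{3}$ ($x{\left(a,l \right)} = \frac{a}{-3} - \frac{1}{2 \cdot 6} = a \left(- \frac{1}{3}\right) - \frac{1}{12} = - \frac{a}{3} - \frac{1}{12} = - \frac{1}{12} - \frac{a}{3}$)
$\left(x{\left(v{\left(5,-1 \right)},5 \right)} + 2\right)^{2} = \left(\left(- \frac{1}{12} - \frac{4 + 5}{3}\right) + 2\right)^{2} = \left(\left(- \frac{1}{12} - 3\right) + 2\right)^{2} = \left(- \frac{37}{12} + 2\right)^{2} = \left(- \frac{13}{12}\right)^{2} = \frac{169}{144}$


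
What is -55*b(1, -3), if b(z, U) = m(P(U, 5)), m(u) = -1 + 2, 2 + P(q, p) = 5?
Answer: -55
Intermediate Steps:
P(q, p) = 3 (P(q, p) = -2 + 5 = 3)
m(u) = 1
b(z, U) = 1
-55*b(1, -3) = -55*1 = -55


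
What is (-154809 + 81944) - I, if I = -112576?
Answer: 39711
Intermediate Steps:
(-154809 + 81944) - I = (-154809 + 81944) - 1*(-112576) = -72865 + 112576 = 39711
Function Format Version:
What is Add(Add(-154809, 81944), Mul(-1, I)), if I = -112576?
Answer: 39711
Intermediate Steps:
Add(Add(-154809, 81944), Mul(-1, I)) = Add(Add(-154809, 81944), Mul(-1, -112576)) = Add(-72865, 112576) = 39711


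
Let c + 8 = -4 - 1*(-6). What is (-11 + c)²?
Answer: 289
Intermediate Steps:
c = -6 (c = -8 + (-4 - 1*(-6)) = -8 + (-4 + 6) = -8 + 2 = -6)
(-11 + c)² = (-11 - 6)² = (-17)² = 289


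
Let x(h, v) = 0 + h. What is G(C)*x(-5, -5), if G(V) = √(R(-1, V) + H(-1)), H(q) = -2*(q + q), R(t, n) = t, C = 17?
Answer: -5*√3 ≈ -8.6602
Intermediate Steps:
x(h, v) = h
H(q) = -4*q
G(V) = √3 (G(V) = √(-1 - 4*(-1)) = √(-1 + 4) = √3)
G(C)*x(-5, -5) = √3*(-5) = -5*√3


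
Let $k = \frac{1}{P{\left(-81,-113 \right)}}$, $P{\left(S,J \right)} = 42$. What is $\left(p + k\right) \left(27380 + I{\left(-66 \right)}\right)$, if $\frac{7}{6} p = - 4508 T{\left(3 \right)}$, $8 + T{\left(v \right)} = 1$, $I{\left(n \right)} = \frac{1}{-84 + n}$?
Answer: $\frac{4665620682983}{6300} \approx 7.4057 \cdot 10^{8}$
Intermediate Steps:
$T{\left(v \right)} = -7$ ($T{\left(v \right)} = -8 + 1 = -7$)
$p = 27048$ ($p = \frac{6 \left(\left(-4508\right) \left(-7\right)\right)}{7} = \frac{6}{7} \cdot 31556 = 27048$)
$k = \frac{1}{42} \approx 0.02381$
$\left(p + k\right) \left(27380 + I{\left(-66 \right)}\right) = \left(27048 + \frac{1}{42}\right) \left(27380 + \frac{1}{-84 - 66}\right) = \frac{1136017 \left(27380 + \frac{1}{-150}\right)}{42} = \frac{1136017 \left(27380 - \frac{1}{150}\right)}{42} = \frac{1136017}{42} \cdot \frac{4106999}{150} = \frac{4665620682983}{6300}$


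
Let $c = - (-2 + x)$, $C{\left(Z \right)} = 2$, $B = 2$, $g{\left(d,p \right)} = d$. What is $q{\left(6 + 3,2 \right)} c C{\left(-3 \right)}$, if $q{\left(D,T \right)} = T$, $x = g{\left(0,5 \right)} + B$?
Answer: $0$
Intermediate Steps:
$x = 2$ ($x = 0 + 2 = 2$)
$c = 0$ ($c = - (-2 + 2) = \left(-1\right) 0 = 0$)
$q{\left(6 + 3,2 \right)} c C{\left(-3 \right)} = 2 \cdot 0 \cdot 2 = 0 \cdot 2 = 0$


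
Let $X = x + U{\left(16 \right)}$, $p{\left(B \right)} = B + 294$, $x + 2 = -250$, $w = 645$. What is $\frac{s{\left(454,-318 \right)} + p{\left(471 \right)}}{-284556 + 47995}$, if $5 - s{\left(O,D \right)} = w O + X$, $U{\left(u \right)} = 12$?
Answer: $\frac{291820}{236561} \approx 1.2336$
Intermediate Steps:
$x = -252$ ($x = -2 - 250 = -252$)
$p{\left(B \right)} = 294 + B$
$X = -240$ ($X = -252 + 12 = -240$)
$s{\left(O,D \right)} = 245 - 645 O$ ($s{\left(O,D \right)} = 5 - \left(645 O - 240\right) = 5 - \left(-240 + 645 O\right) = 245 - 645 O$)
$\frac{s{\left(454,-318 \right)} + p{\left(471 \right)}}{-284556 + 47995} = \frac{\left(245 - 292830\right) + \left(294 + 471\right)}{-284556 + 47995} = \frac{\left(245 - 292830\right) + 765}{-236561} = \left(-292585 + 765\right) \left(- \frac{1}{236561}\right) = \left(-291820\right) \left(- \frac{1}{236561}\right) = \frac{291820}{236561}$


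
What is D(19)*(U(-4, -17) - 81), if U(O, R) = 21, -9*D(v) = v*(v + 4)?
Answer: 8740/3 ≈ 2913.3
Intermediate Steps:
D(v) = -v*(4 + v)/9 (D(v) = -v*(v + 4)/9 = -v*(4 + v)/9)
D(19)*(U(-4, -17) - 81) = (-⅑*19*(4 + 19))*(21 - 81) = -⅑*19*23*(-60) = -437/9*(-60) = 8740/3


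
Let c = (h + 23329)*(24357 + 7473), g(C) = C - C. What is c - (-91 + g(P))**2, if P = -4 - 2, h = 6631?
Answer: 953618519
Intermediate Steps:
P = -6
g(C) = 0
c = 953626800 (c = (6631 + 23329)*(24357 + 7473) = 29960*31830 = 953626800)
c - (-91 + g(P))**2 = 953626800 - (-91 + 0)**2 = 953626800 - 1*(-91)**2 = 953626800 - 1*8281 = 953626800 - 8281 = 953618519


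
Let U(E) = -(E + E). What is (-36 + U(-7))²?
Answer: 484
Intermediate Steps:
U(E) = -2*E
(-36 + U(-7))² = (-36 - 2*(-7))² = (-36 + 14)² = (-22)² = 484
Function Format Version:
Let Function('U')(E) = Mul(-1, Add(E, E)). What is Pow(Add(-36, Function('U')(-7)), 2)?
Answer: 484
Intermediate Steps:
Function('U')(E) = Mul(-2, E) (Function('U')(E) = Mul(-1, Mul(2, E)) = Mul(-2, E))
Pow(Add(-36, Function('U')(-7)), 2) = Pow(Add(-36, Mul(-2, -7)), 2) = Pow(Add(-36, 14), 2) = Pow(-22, 2) = 484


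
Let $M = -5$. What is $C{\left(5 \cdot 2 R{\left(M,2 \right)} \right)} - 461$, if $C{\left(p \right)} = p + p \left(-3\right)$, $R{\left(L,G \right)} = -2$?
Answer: $-421$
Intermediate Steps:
$C{\left(p \right)} = - 2 p$ ($C{\left(p \right)} = p - 3 p = - 2 p$)
$C{\left(5 \cdot 2 R{\left(M,2 \right)} \right)} - 461 = - 2 \cdot 5 \cdot 2 \left(-2\right) - 461 = - 2 \cdot 10 \left(-2\right) - 461 = \left(-2\right) \left(-20\right) - 461 = 40 - 461 = -421$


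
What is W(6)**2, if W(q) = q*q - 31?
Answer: 25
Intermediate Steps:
W(q) = -31 + q**2 (W(q) = q**2 - 31 = -31 + q**2)
W(6)**2 = (-31 + 6**2)**2 = (-31 + 36)**2 = 5**2 = 25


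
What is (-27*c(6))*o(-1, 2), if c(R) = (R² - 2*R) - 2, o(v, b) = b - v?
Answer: -1782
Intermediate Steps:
c(R) = -2 + R² - 2*R
(-27*c(6))*o(-1, 2) = (-27*(-2 + 6² - 2*6))*(2 - 1*(-1)) = (-27*(-2 + 36 - 12))*(2 + 1) = -27*22*3 = -594*3 = -1782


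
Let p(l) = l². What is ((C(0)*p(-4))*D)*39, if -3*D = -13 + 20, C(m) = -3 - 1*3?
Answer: 8736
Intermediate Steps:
C(m) = -6 (C(m) = -3 - 3 = -6)
D = -7/3 (D = -(-13 + 20)/3 = -⅓*7 = -7/3 ≈ -2.3333)
((C(0)*p(-4))*D)*39 = (-6*(-4)²*(-7/3))*39 = (-6*16*(-7/3))*39 = -96*(-7/3)*39 = 224*39 = 8736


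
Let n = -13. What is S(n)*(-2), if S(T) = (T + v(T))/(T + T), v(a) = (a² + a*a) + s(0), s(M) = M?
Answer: 25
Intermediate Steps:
v(a) = 2*a² (v(a) = (a² + a*a) + 0 = (a² + a²) + 0 = 2*a² + 0 = 2*a²)
S(T) = (T + 2*T²)/(2*T) (S(T) = (T + 2*T²)/(T + T) = (T + 2*T²)/((2*T)) = (T + 2*T²)*(1/(2*T)) = (T + 2*T²)/(2*T))
S(n)*(-2) = (½ - 13)*(-2) = -25/2*(-2) = 25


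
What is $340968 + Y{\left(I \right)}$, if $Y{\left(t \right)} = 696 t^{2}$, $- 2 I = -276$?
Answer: $13595592$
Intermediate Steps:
$I = 138$ ($I = \left(- \frac{1}{2}\right) \left(-276\right) = 138$)
$340968 + Y{\left(I \right)} = 340968 + 696 \cdot 138^{2} = 340968 + 696 \cdot 19044 = 340968 + 13254624 = 13595592$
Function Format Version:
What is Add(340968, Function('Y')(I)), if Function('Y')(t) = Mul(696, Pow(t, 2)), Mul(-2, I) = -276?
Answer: 13595592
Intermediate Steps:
I = 138 (I = Mul(Rational(-1, 2), -276) = 138)
Add(340968, Function('Y')(I)) = Add(340968, Mul(696, Pow(138, 2))) = Add(340968, Mul(696, 19044)) = Add(340968, 13254624) = 13595592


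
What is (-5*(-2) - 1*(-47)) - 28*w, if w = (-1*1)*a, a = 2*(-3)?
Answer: -111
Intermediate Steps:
a = -6
w = 6 (w = -1*1*(-6) = -1*(-6) = 6)
(-5*(-2) - 1*(-47)) - 28*w = (-5*(-2) - 1*(-47)) - 28*6 = (10 + 47) - 168 = 57 - 168 = -111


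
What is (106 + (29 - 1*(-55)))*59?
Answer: 11210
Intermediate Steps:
(106 + (29 - 1*(-55)))*59 = (106 + (29 + 55))*59 = (106 + 84)*59 = 190*59 = 11210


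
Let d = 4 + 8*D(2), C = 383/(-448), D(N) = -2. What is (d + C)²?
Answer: 33166081/200704 ≈ 165.25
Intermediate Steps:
C = -383/448 (C = 383*(-1/448) = -383/448 ≈ -0.85491)
d = -12 (d = 4 + 8*(-2) = 4 - 16 = -12)
(d + C)² = (-12 - 383/448)² = (-5759/448)² = 33166081/200704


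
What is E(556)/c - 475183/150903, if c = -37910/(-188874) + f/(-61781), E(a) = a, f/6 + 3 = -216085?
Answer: 430781281464138043/18653312018702673 ≈ 23.094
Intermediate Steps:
f = -1296528 (f = -18 + 6*(-216085) = -18 - 1296510 = -1296528)
c = 123611273591/5834412297 (c = -37910/(-188874) - 1296528/(-61781) = -37910*(-1/188874) - 1296528*(-1/61781) = 18955/94437 + 1296528/61781 = 123611273591/5834412297 ≈ 21.187)
E(556)/c - 475183/150903 = 556/(123611273591/5834412297) - 475183/150903 = 556*(5834412297/123611273591) - 475183*1/150903 = 3243933237132/123611273591 - 475183/150903 = 430781281464138043/18653312018702673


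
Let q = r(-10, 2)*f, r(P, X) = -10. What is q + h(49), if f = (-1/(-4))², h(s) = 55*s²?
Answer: 1056435/8 ≈ 1.3205e+5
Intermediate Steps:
f = 1/16 (f = (-1*(-¼))² = (¼)² = 1/16 ≈ 0.062500)
q = -5/8 (q = -10*1/16 = -5/8 ≈ -0.62500)
q + h(49) = -5/8 + 55*49² = -5/8 + 55*2401 = -5/8 + 132055 = 1056435/8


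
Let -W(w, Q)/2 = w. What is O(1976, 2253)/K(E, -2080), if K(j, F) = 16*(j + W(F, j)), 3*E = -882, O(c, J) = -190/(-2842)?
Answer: 95/87897376 ≈ 1.0808e-6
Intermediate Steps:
O(c, J) = 95/1421 (O(c, J) = -190*(-1/2842) = 95/1421)
E = -294 (E = (⅓)*(-882) = -294)
W(w, Q) = -2*w
K(j, F) = -32*F + 16*j (K(j, F) = 16*(j - 2*F) = -32*F + 16*j)
O(1976, 2253)/K(E, -2080) = 95/(1421*(-32*(-2080) + 16*(-294))) = 95/(1421*(66560 - 4704)) = (95/1421)/61856 = (95/1421)*(1/61856) = 95/87897376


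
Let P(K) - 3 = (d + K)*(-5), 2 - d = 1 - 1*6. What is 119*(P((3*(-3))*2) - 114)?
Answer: -6664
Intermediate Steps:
d = 7 (d = 2 - (1 - 1*6) = 2 - (1 - 6) = 2 - 1*(-5) = 2 + 5 = 7)
P(K) = -32 - 5*K (P(K) = 3 + (7 + K)*(-5) = 3 + (-35 - 5*K) = -32 - 5*K)
119*(P((3*(-3))*2) - 114) = 119*((-32 - 5*3*(-3)*2) - 114) = 119*((-32 - (-45)*2) - 114) = 119*((-32 - 5*(-18)) - 114) = 119*((-32 + 90) - 114) = 119*(58 - 114) = 119*(-56) = -6664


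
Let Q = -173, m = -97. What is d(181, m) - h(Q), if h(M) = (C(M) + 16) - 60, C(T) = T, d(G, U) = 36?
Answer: 253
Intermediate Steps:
h(M) = -44 + M (h(M) = (M + 16) - 60 = (16 + M) - 60 = -44 + M)
d(181, m) - h(Q) = 36 - (-44 - 173) = 36 - 1*(-217) = 36 + 217 = 253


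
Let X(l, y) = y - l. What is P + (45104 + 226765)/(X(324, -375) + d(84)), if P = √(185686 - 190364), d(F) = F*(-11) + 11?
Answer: -20913/124 + I*√4678 ≈ -168.65 + 68.396*I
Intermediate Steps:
d(F) = 11 - 11*F (d(F) = -11*F + 11 = 11 - 11*F)
P = I*√4678 (P = √(-4678) = I*√4678 ≈ 68.396*I)
P + (45104 + 226765)/(X(324, -375) + d(84)) = I*√4678 + (45104 + 226765)/((-375 - 1*324) + (11 - 11*84)) = I*√4678 + 271869/((-375 - 324) + (11 - 924)) = I*√4678 + 271869/(-699 - 913) = I*√4678 + 271869/(-1612) = I*√4678 + 271869*(-1/1612) = I*√4678 - 20913/124 = -20913/124 + I*√4678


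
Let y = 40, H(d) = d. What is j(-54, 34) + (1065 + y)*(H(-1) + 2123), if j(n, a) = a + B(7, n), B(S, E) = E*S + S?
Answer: 2344473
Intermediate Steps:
B(S, E) = S + E*S
j(n, a) = 7 + a + 7*n (j(n, a) = a + 7*(1 + n) = a + (7 + 7*n) = 7 + a + 7*n)
j(-54, 34) + (1065 + y)*(H(-1) + 2123) = (7 + 34 + 7*(-54)) + (1065 + 40)*(-1 + 2123) = (7 + 34 - 378) + 1105*2122 = -337 + 2344810 = 2344473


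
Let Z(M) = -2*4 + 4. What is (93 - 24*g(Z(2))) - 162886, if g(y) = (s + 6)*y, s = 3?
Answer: -161929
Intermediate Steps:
Z(M) = -4 (Z(M) = -8 + 4 = -4)
g(y) = 9*y (g(y) = (3 + 6)*y = 9*y)
(93 - 24*g(Z(2))) - 162886 = (93 - 216*(-4)) - 162886 = (93 - 24*(-36)) - 162886 = (93 + 864) - 162886 = 957 - 162886 = -161929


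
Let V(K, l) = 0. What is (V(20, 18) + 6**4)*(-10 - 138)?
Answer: -191808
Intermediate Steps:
(V(20, 18) + 6**4)*(-10 - 138) = (0 + 6**4)*(-10 - 138) = (0 + 1296)*(-148) = 1296*(-148) = -191808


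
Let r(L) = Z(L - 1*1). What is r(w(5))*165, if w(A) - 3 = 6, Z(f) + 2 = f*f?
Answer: 10230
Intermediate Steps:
Z(f) = -2 + f² (Z(f) = -2 + f*f = -2 + f²)
w(A) = 9 (w(A) = 3 + 6 = 9)
r(L) = -2 + (-1 + L)² (r(L) = -2 + (L - 1*1)² = -2 + (L - 1)² = -2 + (-1 + L)²)
r(w(5))*165 = (-2 + (-1 + 9)²)*165 = (-2 + 8²)*165 = (-2 + 64)*165 = 62*165 = 10230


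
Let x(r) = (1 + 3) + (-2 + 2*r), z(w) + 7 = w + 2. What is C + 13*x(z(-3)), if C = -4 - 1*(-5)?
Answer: -181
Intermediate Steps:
z(w) = -5 + w (z(w) = -7 + (w + 2) = -7 + (2 + w) = -5 + w)
x(r) = 2 + 2*r (x(r) = 4 + (-2 + 2*r) = 2 + 2*r)
C = 1 (C = -4 + 5 = 1)
C + 13*x(z(-3)) = 1 + 13*(2 + 2*(-5 - 3)) = 1 + 13*(2 + 2*(-8)) = 1 + 13*(2 - 16) = 1 + 13*(-14) = 1 - 182 = -181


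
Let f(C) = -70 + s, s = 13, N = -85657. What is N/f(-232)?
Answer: 85657/57 ≈ 1502.8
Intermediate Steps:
f(C) = -57 (f(C) = -70 + 13 = -57)
N/f(-232) = -85657/(-57) = -85657*(-1/57) = 85657/57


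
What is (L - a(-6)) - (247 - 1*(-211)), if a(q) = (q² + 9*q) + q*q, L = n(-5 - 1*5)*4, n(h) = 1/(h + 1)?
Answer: -4288/9 ≈ -476.44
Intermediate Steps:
n(h) = 1/(1 + h)
L = -4/9 (L = 4/(1 + (-5 - 1*5)) = 4/(1 + (-5 - 5)) = 4/(1 - 10) = 4/(-9) = -⅑*4 = -4/9 ≈ -0.44444)
a(q) = 2*q² + 9*q (a(q) = (q² + 9*q) + q² = 2*q² + 9*q)
(L - a(-6)) - (247 - 1*(-211)) = (-4/9 - (-6)*(9 + 2*(-6))) - (247 - 1*(-211)) = (-4/9 - (-6)*(9 - 12)) - (247 + 211) = (-4/9 - (-6)*(-3)) - 1*458 = (-4/9 - 1*18) - 458 = (-4/9 - 18) - 458 = -166/9 - 458 = -4288/9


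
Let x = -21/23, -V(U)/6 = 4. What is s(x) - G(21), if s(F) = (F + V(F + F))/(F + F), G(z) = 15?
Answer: -19/14 ≈ -1.3571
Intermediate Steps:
V(U) = -24 (V(U) = -6*4 = -24)
x = -21/23 (x = -21*1/23 = -21/23 ≈ -0.91304)
s(F) = (-24 + F)/(2*F) (s(F) = (F - 24)/(F + F) = (-24 + F)/((2*F)) = (-24 + F)*(1/(2*F)) = (-24 + F)/(2*F))
s(x) - G(21) = (-24 - 21/23)/(2*(-21/23)) - 1*15 = (½)*(-23/21)*(-573/23) - 15 = 191/14 - 15 = -19/14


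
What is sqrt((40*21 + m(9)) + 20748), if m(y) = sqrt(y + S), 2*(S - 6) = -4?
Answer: sqrt(21588 + sqrt(13)) ≈ 146.94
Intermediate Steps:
S = 4 (S = 6 + (1/2)*(-4) = 6 - 2 = 4)
m(y) = sqrt(4 + y) (m(y) = sqrt(y + 4) = sqrt(4 + y))
sqrt((40*21 + m(9)) + 20748) = sqrt((40*21 + sqrt(4 + 9)) + 20748) = sqrt((840 + sqrt(13)) + 20748) = sqrt(21588 + sqrt(13))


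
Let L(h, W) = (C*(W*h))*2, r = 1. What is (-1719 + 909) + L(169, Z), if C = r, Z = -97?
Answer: -33596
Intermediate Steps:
C = 1
L(h, W) = 2*W*h (L(h, W) = (1*(W*h))*2 = (W*h)*2 = 2*W*h)
(-1719 + 909) + L(169, Z) = (-1719 + 909) + 2*(-97)*169 = -810 - 32786 = -33596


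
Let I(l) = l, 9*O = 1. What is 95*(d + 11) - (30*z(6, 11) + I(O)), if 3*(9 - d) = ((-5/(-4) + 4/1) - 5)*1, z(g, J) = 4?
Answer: 63791/36 ≈ 1772.0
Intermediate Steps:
O = 1/9 (O = (1/9)*1 = 1/9 ≈ 0.11111)
d = 107/12 (d = 9 - ((-5/(-4) + 4/1) - 5)/3 = 9 - ((-5*(-1/4) + 4*1) - 5)/3 = 9 - ((5/4 + 4) - 5)/3 = 9 - (21/4 - 5)/3 = 9 - 1/12 = 107/12 ≈ 8.9167)
95*(d + 11) - (30*z(6, 11) + I(O)) = 95*(107/12 + 11) - (30*4 + 1/9) = 95*(239/12) - (120 + 1/9) = 22705/12 - 1*1081/9 = 22705/12 - 1081/9 = 63791/36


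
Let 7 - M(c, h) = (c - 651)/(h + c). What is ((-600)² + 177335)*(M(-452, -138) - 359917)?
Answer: -22820402838401/118 ≈ -1.9339e+11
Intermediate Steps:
M(c, h) = 7 - (-651 + c)/(c + h) (M(c, h) = 7 - (c - 651)/(h + c) = 7 - (-651 + c)/(c + h))
((-600)² + 177335)*(M(-452, -138) - 359917) = ((-600)² + 177335)*((651 + 6*(-452) + 7*(-138))/(-452 - 138) - 359917) = (360000 + 177335)*((651 - 2712 - 966)/(-590) - 359917) = 537335*(-1/590*(-3027) - 359917) = 537335*(3027/590 - 359917) = 537335*(-212348003/590) = -22820402838401/118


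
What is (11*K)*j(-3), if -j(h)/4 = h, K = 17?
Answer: 2244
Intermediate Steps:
j(h) = -4*h
(11*K)*j(-3) = (11*17)*(-4*(-3)) = 187*12 = 2244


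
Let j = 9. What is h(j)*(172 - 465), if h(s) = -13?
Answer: 3809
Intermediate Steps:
h(j)*(172 - 465) = -13*(172 - 465) = -13*(-293) = 3809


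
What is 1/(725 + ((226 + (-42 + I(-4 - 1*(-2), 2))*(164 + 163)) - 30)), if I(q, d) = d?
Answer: -1/12159 ≈ -8.2244e-5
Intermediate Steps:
1/(725 + ((226 + (-42 + I(-4 - 1*(-2), 2))*(164 + 163)) - 30)) = 1/(725 + ((226 + (-42 + 2)*(164 + 163)) - 30)) = 1/(725 + ((226 - 40*327) - 30)) = 1/(725 + ((226 - 13080) - 30)) = 1/(725 + (-12854 - 30)) = 1/(725 - 12884) = 1/(-12159) = -1/12159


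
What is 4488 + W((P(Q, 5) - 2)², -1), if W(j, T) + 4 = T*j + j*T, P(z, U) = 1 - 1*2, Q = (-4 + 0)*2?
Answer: 4466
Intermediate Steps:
Q = -8 (Q = -4*2 = -8)
P(z, U) = -1 (P(z, U) = 1 - 2 = -1)
W(j, T) = -4 + 2*T*j (W(j, T) = -4 + (T*j + j*T) = -4 + (T*j + T*j) = -4 + 2*T*j)
4488 + W((P(Q, 5) - 2)², -1) = 4488 + (-4 + 2*(-1)*(-1 - 2)²) = 4488 + (-4 + 2*(-1)*(-3)²) = 4488 + (-4 + 2*(-1)*9) = 4488 + (-4 - 18) = 4488 - 22 = 4466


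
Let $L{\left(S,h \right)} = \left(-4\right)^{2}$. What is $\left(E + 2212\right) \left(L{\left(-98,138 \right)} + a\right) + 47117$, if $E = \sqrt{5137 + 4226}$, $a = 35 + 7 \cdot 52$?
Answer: $965097 + 415 \sqrt{9363} \approx 1.0053 \cdot 10^{6}$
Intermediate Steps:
$L{\left(S,h \right)} = 16$
$a = 399$ ($a = 35 + 364 = 399$)
$E = \sqrt{9363} \approx 96.763$
$\left(E + 2212\right) \left(L{\left(-98,138 \right)} + a\right) + 47117 = \left(\sqrt{9363} + 2212\right) \left(16 + 399\right) + 47117 = \left(2212 + \sqrt{9363}\right) 415 + 47117 = \left(917980 + 415 \sqrt{9363}\right) + 47117 = 965097 + 415 \sqrt{9363}$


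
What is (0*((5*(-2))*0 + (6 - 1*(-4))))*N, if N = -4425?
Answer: 0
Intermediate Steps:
(0*((5*(-2))*0 + (6 - 1*(-4))))*N = (0*((5*(-2))*0 + (6 - 1*(-4))))*(-4425) = (0*(-10*0 + (6 + 4)))*(-4425) = (0*(0 + 10))*(-4425) = (0*10)*(-4425) = 0*(-4425) = 0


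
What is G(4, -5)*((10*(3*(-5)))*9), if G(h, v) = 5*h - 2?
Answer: -24300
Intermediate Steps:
G(h, v) = -2 + 5*h
G(4, -5)*((10*(3*(-5)))*9) = (-2 + 5*4)*((10*(3*(-5)))*9) = (-2 + 20)*((10*(-15))*9) = 18*(-150*9) = 18*(-1350) = -24300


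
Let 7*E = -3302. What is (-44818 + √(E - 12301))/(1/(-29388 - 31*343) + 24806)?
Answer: -1793661178/992760925 + 40021*I*√625863/6949326475 ≈ -1.8067 + 0.004556*I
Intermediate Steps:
E = -3302/7 (E = (⅐)*(-3302) = -3302/7 ≈ -471.71)
(-44818 + √(E - 12301))/(1/(-29388 - 31*343) + 24806) = (-44818 + √(-3302/7 - 12301))/(1/(-29388 - 31*343) + 24806) = (-44818 + √(-89409/7))/(1/(-29388 - 10633) + 24806) = (-44818 + I*√625863/7)/(1/(-40021) + 24806) = (-44818 + I*√625863/7)/(-1/40021 + 24806) = (-44818 + I*√625863/7)/(992760925/40021) = (-44818 + I*√625863/7)*(40021/992760925) = -1793661178/992760925 + 40021*I*√625863/6949326475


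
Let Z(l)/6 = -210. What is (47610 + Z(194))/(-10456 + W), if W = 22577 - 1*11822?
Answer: 46350/299 ≈ 155.02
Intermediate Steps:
Z(l) = -1260 (Z(l) = 6*(-210) = -1260)
W = 10755 (W = 22577 - 11822 = 10755)
(47610 + Z(194))/(-10456 + W) = (47610 - 1260)/(-10456 + 10755) = 46350/299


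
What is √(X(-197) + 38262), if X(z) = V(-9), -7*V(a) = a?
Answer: √1874901/7 ≈ 195.61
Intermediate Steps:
V(a) = -a/7
X(z) = 9/7 (X(z) = -⅐*(-9) = 9/7)
√(X(-197) + 38262) = √(9/7 + 38262) = √(267843/7) = √1874901/7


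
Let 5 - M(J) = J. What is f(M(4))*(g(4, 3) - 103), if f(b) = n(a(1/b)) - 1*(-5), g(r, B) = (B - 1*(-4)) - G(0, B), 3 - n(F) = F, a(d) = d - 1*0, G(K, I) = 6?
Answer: -714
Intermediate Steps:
M(J) = 5 - J
a(d) = d (a(d) = d + 0 = d)
n(F) = 3 - F
g(r, B) = -2 + B (g(r, B) = (B - 1*(-4)) - 1*6 = (B + 4) - 6 = (4 + B) - 6 = -2 + B)
f(b) = 8 - 1/b (f(b) = (3 - 1/b) - 1*(-5) = (3 - 1/b) + 5 = 8 - 1/b)
f(M(4))*(g(4, 3) - 103) = (8 - 1/(5 - 1*4))*((-2 + 3) - 103) = (8 - 1/(5 - 4))*(1 - 103) = (8 - 1/1)*(-102) = (8 - 1*1)*(-102) = (8 - 1)*(-102) = 7*(-102) = -714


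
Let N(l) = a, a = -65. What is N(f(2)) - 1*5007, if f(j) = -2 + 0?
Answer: -5072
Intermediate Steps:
f(j) = -2
N(l) = -65
N(f(2)) - 1*5007 = -65 - 1*5007 = -65 - 5007 = -5072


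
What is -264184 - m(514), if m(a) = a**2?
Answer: -528380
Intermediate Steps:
-264184 - m(514) = -264184 - 1*514**2 = -264184 - 1*264196 = -264184 - 264196 = -528380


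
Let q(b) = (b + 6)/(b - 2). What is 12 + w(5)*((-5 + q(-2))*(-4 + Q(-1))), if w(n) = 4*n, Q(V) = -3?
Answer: 852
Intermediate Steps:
q(b) = (6 + b)/(-2 + b)
12 + w(5)*((-5 + q(-2))*(-4 + Q(-1))) = 12 + (4*5)*((-5 + (6 - 2)/(-2 - 2))*(-4 - 3)) = 12 + 20*((-5 + 4/(-4))*(-7)) = 12 + 20*((-5 - ¼*4)*(-7)) = 12 + 20*((-5 - 1)*(-7)) = 12 + 20*(-6*(-7)) = 12 + 20*42 = 12 + 840 = 852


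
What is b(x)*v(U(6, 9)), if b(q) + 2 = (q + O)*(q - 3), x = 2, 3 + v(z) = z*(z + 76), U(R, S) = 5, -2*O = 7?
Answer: -201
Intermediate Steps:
O = -7/2 (O = -½*7 = -7/2 ≈ -3.5000)
v(z) = -3 + z*(76 + z) (v(z) = -3 + z*(z + 76) = -3 + z*(76 + z))
b(q) = -2 + (-3 + q)*(-7/2 + q) (b(q) = -2 + (q - 7/2)*(q - 3) = -2 + (-7/2 + q)*(-3 + q) = -2 + (-3 + q)*(-7/2 + q))
b(x)*v(U(6, 9)) = (17/2 + 2² - 13/2*2)*(-3 + 5² + 76*5) = (17/2 + 4 - 13)*(-3 + 25 + 380) = -½*402 = -201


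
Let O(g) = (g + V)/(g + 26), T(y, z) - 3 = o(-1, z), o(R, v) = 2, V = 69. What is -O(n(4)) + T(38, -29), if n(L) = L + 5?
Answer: 97/35 ≈ 2.7714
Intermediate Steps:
T(y, z) = 5 (T(y, z) = 3 + 2 = 5)
n(L) = 5 + L
O(g) = (69 + g)/(26 + g) (O(g) = (g + 69)/(g + 26) = (69 + g)/(26 + g))
-O(n(4)) + T(38, -29) = -(69 + (5 + 4))/(26 + (5 + 4)) + 5 = -(69 + 9)/(26 + 9) + 5 = -78/35 + 5 = 97/35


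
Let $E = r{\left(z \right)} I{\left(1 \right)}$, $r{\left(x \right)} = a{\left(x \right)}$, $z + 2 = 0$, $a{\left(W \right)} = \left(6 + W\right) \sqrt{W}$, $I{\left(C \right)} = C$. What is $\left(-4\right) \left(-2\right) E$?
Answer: $32 i \sqrt{2} \approx 45.255 i$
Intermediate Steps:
$a{\left(W \right)} = \sqrt{W} \left(6 + W\right)$
$z = -2$ ($z = -2 + 0 = -2$)
$r{\left(x \right)} = \sqrt{x} \left(6 + x\right)$
$E = 4 i \sqrt{2}$ ($E = \sqrt{-2} \left(6 - 2\right) 1 = i \sqrt{2} \cdot 4 \cdot 1 = 4 i \sqrt{2} \cdot 1 = 4 i \sqrt{2} \approx 5.6569 i$)
$\left(-4\right) \left(-2\right) E = \left(-4\right) \left(-2\right) 4 i \sqrt{2} = 8 \cdot 4 i \sqrt{2} = 32 i \sqrt{2}$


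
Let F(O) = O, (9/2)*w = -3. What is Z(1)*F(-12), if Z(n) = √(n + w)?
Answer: -4*√3 ≈ -6.9282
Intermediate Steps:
w = -⅔ (w = (2/9)*(-3) = -⅔ ≈ -0.66667)
Z(n) = √(-⅔ + n) (Z(n) = √(n - ⅔) = √(-⅔ + n))
Z(1)*F(-12) = (√(-6 + 9*1)/3)*(-12) = (√(-6 + 9)/3)*(-12) = (√3/3)*(-12) = -4*√3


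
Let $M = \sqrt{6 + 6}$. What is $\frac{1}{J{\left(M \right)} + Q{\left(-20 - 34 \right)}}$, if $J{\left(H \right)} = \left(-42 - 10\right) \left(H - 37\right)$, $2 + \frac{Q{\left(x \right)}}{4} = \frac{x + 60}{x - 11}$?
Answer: $\frac{2023385}{3841785364} + \frac{54925 \sqrt{3}}{1920892682} \approx 0.0005762$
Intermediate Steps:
$M = 2 \sqrt{3}$ ($M = \sqrt{12} = 2 \sqrt{3} \approx 3.4641$)
$Q{\left(x \right)} = -8 + \frac{4 \left(60 + x\right)}{-11 + x}$ ($Q{\left(x \right)} = -8 + 4 \frac{x + 60}{x - 11} = -8 + 4 \frac{60 + x}{-11 + x} = -8 + \frac{4 \left(60 + x\right)}{-11 + x}$)
$J{\left(H \right)} = 1924 - 52 H$ ($J{\left(H \right)} = - 52 \left(-37 + H\right) = 1924 - 52 H$)
$\frac{1}{J{\left(M \right)} + Q{\left(-20 - 34 \right)}} = \frac{1}{\left(1924 - 52 \cdot 2 \sqrt{3}\right) + \frac{4 \left(82 - \left(-20 - 34\right)\right)}{-11 - 54}} = \frac{1}{\left(1924 - 104 \sqrt{3}\right) + \frac{4 \left(82 - -54\right)}{-11 - 54}} = \frac{1}{\left(1924 - 104 \sqrt{3}\right) + \frac{4 \left(82 + 54\right)}{-65}} = \frac{1}{\left(1924 - 104 \sqrt{3}\right) + 4 \left(- \frac{1}{65}\right) 136} = \frac{1}{\left(1924 - 104 \sqrt{3}\right) - \frac{544}{65}} = \frac{1}{\frac{124516}{65} - 104 \sqrt{3}}$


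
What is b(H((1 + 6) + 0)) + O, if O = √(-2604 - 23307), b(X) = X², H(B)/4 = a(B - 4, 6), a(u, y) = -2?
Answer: 64 + 3*I*√2879 ≈ 64.0 + 160.97*I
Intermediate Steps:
H(B) = -8 (H(B) = 4*(-2) = -8)
O = 3*I*√2879 (O = √(-25911) = 3*I*√2879 ≈ 160.97*I)
b(H((1 + 6) + 0)) + O = (-8)² + 3*I*√2879 = 64 + 3*I*√2879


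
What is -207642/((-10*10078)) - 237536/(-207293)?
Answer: 33490805593/10445494270 ≈ 3.2062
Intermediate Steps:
-207642/((-10*10078)) - 237536/(-207293) = -207642/(-100780) - 237536*(-1/207293) = -207642*(-1/100780) + 237536/207293 = 103821/50390 + 237536/207293 = 33490805593/10445494270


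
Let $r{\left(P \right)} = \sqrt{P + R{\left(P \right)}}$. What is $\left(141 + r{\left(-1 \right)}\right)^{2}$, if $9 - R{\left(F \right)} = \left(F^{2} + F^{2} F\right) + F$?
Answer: $20736$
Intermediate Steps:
$R{\left(F \right)} = 9 - F - F^{2} - F^{3}$ ($R{\left(F \right)} = 9 - \left(\left(F^{2} + F^{2} F\right) + F\right) = 9 - \left(\left(F^{2} + F^{3}\right) + F\right) = 9 - \left(F + F^{2} + F^{3}\right) = 9 - F - F^{2} - F^{3}$)
$r{\left(P \right)} = \sqrt{9 - P^{2} - P^{3}}$ ($r{\left(P \right)} = \sqrt{P - \left(-9 + P + P^{2} + P^{3}\right)} = \sqrt{9 - P^{2} - P^{3}}$)
$\left(141 + r{\left(-1 \right)}\right)^{2} = \left(141 + \sqrt{9 - \left(-1\right)^{2} - \left(-1\right)^{3}}\right)^{2} = \left(141 + \sqrt{9 - 1 - -1}\right)^{2} = \left(141 + \sqrt{9 - 1 + 1}\right)^{2} = \left(141 + \sqrt{9}\right)^{2} = \left(141 + 3\right)^{2} = 144^{2} = 20736$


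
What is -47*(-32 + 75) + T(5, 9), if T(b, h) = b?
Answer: -2016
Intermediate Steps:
-47*(-32 + 75) + T(5, 9) = -47*(-32 + 75) + 5 = -47*43 + 5 = -2021 + 5 = -2016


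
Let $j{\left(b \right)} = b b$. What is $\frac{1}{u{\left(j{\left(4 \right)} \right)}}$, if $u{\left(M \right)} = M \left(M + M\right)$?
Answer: $\frac{1}{512} \approx 0.0019531$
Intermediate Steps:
$j{\left(b \right)} = b^{2}$
$u{\left(M \right)} = 2 M^{2}$ ($u{\left(M \right)} = M 2 M = 2 M^{2}$)
$\frac{1}{u{\left(j{\left(4 \right)} \right)}} = \frac{1}{2 \left(4^{2}\right)^{2}} = \frac{1}{2 \cdot 16^{2}} = \frac{1}{2 \cdot 256} = \frac{1}{512}$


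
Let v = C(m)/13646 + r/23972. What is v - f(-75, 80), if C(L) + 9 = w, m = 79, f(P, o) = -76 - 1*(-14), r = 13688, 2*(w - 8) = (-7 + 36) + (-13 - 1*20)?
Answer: 5117068269/81780478 ≈ 62.571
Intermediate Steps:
w = 6 (w = 8 + ((-7 + 36) + (-13 - 1*20))/2 = 8 + (29 + (-13 - 20))/2 = 8 + (29 - 33)/2 = 8 + (½)*(-4) = 8 - 2 = 6)
f(P, o) = -62 (f(P, o) = -76 + 14 = -62)
C(L) = -3 (C(L) = -9 + 6 = -3)
v = 46678633/81780478 (v = -3/13646 + 13688/23972 = -3*1/13646 + 13688*(1/23972) = -3/13646 + 3422/5993 = 46678633/81780478 ≈ 0.57078)
v - f(-75, 80) = 46678633/81780478 - 1*(-62) = 46678633/81780478 + 62 = 5117068269/81780478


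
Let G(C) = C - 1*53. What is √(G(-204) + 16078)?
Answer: √15821 ≈ 125.78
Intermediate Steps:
G(C) = -53 + C (G(C) = C - 53 = -53 + C)
√(G(-204) + 16078) = √((-53 - 204) + 16078) = √(-257 + 16078) = √15821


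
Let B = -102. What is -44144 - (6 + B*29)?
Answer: -41192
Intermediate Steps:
-44144 - (6 + B*29) = -44144 - (6 - 102*29) = -44144 - (6 - 2958) = -44144 - 1*(-2952) = -44144 + 2952 = -41192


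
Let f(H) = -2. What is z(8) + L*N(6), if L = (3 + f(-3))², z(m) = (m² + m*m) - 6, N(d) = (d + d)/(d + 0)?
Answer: 124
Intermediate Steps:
N(d) = 2 (N(d) = (2*d)/d = 2)
z(m) = -6 + 2*m² (z(m) = (m² + m²) - 6 = 2*m² - 6 = -6 + 2*m²)
L = 1 (L = (3 - 2)² = 1² = 1)
z(8) + L*N(6) = (-6 + 2*8²) + 1*2 = (-6 + 2*64) + 2 = (-6 + 128) + 2 = 122 + 2 = 124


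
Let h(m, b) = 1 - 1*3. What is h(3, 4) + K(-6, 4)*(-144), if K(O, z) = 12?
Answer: -1730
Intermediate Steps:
h(m, b) = -2 (h(m, b) = 1 - 3 = -2)
h(3, 4) + K(-6, 4)*(-144) = -2 + 12*(-144) = -2 - 1728 = -1730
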